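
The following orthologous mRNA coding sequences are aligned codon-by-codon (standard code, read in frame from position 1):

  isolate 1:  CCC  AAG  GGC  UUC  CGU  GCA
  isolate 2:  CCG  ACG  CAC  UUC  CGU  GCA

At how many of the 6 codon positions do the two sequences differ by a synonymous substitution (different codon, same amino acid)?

Codon 1: CCC Pro / CCG Pro — synonymous.
Codon 2: AAG Lys / ACG Thr — nonsynonymous.
Codon 3: GGC Gly / CAC His — nonsynonymous.
Codon 4: UUC Phe / UUC Phe — identical.
Codon 5: CGU Arg / CGU Arg — identical.
Codon 6: GCA Ala / GCA Ala — identical.
Synonymous differences: 1.

1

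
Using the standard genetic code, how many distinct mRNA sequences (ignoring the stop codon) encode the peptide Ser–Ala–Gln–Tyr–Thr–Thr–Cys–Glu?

Ser: 6 codons.
Ala: 4 codons.
Gln: 2 codons.
Tyr: 2 codons.
Thr: 4 codons.
Thr: 4 codons.
Cys: 2 codons.
Glu: 2 codons.
6 × 4 × 2 × 2 × 4 × 4 × 2 × 2 = 6144.

6144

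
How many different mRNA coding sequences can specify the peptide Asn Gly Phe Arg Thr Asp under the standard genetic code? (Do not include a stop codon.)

Asn: 2 codons.
Gly: 4 codons.
Phe: 2 codons.
Arg: 6 codons.
Thr: 4 codons.
Asp: 2 codons.
2 × 4 × 2 × 6 × 4 × 2 = 768.

768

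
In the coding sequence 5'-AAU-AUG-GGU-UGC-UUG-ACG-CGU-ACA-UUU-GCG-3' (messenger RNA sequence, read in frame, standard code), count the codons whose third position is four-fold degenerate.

5

Codon 1 AAU (Asn): third position 2-fold.
Codon 2 AUG (Met): third position 1-fold.
Codon 3 GGU (Gly): third position 4-fold.
Codon 4 UGC (Cys): third position 2-fold.
Codon 5 UUG (Leu): third position 2-fold.
Codon 6 ACG (Thr): third position 4-fold.
Codon 7 CGU (Arg): third position 4-fold.
Codon 8 ACA (Thr): third position 4-fold.
Codon 9 UUU (Phe): third position 2-fold.
Codon 10 GCG (Ala): third position 4-fold.
Four-fold degenerate third positions: 5.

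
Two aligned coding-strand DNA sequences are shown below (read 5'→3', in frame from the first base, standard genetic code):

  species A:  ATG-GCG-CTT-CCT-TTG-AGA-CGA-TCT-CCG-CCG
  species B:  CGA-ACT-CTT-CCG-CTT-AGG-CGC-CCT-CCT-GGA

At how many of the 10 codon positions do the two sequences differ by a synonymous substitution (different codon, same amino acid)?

Codon 1: ATG Met / CGA Arg — nonsynonymous.
Codon 2: GCG Ala / ACT Thr — nonsynonymous.
Codon 3: CTT Leu / CTT Leu — identical.
Codon 4: CCT Pro / CCG Pro — synonymous.
Codon 5: TTG Leu / CTT Leu — synonymous.
Codon 6: AGA Arg / AGG Arg — synonymous.
Codon 7: CGA Arg / CGC Arg — synonymous.
Codon 8: TCT Ser / CCT Pro — nonsynonymous.
Codon 9: CCG Pro / CCT Pro — synonymous.
Codon 10: CCG Pro / GGA Gly — nonsynonymous.
Synonymous differences: 5.

5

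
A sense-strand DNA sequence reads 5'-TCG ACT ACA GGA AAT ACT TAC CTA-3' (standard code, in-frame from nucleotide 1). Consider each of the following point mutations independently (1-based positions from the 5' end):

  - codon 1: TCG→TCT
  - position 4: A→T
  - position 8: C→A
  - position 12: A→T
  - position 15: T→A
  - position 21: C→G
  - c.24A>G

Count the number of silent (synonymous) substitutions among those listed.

3

Codon 1: TCG (Ser) → TCT (Ser) — synonymous.
Codon 2: ACT (Thr) → TCT (Ser) — missense.
Codon 3: ACA (Thr) → AAA (Lys) — missense.
Codon 4: GGA (Gly) → GGT (Gly) — synonymous.
Codon 5: AAT (Asn) → AAA (Lys) — missense.
Codon 7: TAC (Tyr) → TAG (Stop) — nonsense.
Codon 8: CTA (Leu) → CTG (Leu) — synonymous.
Synonymous: 3 of 7.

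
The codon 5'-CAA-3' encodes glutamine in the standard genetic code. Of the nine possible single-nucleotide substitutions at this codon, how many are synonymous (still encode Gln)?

Position 1: none → 0 synonymous.
Position 2: none → 0 synonymous.
Position 3: CAG → 1 synonymous.
Total: 0 + 0 + 1 = 1.

1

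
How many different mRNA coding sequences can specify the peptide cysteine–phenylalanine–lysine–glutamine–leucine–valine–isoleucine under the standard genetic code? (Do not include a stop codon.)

Cys: 2 codons.
Phe: 2 codons.
Lys: 2 codons.
Gln: 2 codons.
Leu: 6 codons.
Val: 4 codons.
Ile: 3 codons.
2 × 2 × 2 × 2 × 6 × 4 × 3 = 1152.

1152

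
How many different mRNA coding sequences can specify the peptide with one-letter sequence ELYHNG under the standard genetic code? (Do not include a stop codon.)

Glu: 2 codons.
Leu: 6 codons.
Tyr: 2 codons.
His: 2 codons.
Asn: 2 codons.
Gly: 4 codons.
2 × 6 × 2 × 2 × 2 × 4 = 384.

384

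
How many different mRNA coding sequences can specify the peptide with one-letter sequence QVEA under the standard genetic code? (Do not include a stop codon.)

Gln: 2 codons.
Val: 4 codons.
Glu: 2 codons.
Ala: 4 codons.
2 × 4 × 2 × 4 = 64.

64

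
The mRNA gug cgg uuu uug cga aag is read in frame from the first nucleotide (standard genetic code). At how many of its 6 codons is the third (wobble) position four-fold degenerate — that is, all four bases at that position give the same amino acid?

3

Codon 1 GUG (Val): third position 4-fold.
Codon 2 CGG (Arg): third position 4-fold.
Codon 3 UUU (Phe): third position 2-fold.
Codon 4 UUG (Leu): third position 2-fold.
Codon 5 CGA (Arg): third position 4-fold.
Codon 6 AAG (Lys): third position 2-fold.
Four-fold degenerate third positions: 3.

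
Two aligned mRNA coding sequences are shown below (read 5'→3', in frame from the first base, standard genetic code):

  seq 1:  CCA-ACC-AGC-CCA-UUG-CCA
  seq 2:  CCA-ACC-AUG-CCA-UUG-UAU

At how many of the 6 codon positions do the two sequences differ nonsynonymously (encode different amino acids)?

Codon 1: CCA Pro / CCA Pro — identical.
Codon 2: ACC Thr / ACC Thr — identical.
Codon 3: AGC Ser / AUG Met — nonsynonymous.
Codon 4: CCA Pro / CCA Pro — identical.
Codon 5: UUG Leu / UUG Leu — identical.
Codon 6: CCA Pro / UAU Tyr — nonsynonymous.
Nonsynonymous differences: 2.

2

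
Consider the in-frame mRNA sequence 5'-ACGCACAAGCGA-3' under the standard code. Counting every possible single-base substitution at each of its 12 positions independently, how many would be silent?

9

Codon 1 (ACG, Thr): 3 synonymous substitutions.
Codon 2 (CAC, His): 1 synonymous substitution.
Codon 3 (AAG, Lys): 1 synonymous substitution.
Codon 4 (CGA, Arg): 4 synonymous substitutions.
Total: 3 + 1 + 1 + 4 = 9.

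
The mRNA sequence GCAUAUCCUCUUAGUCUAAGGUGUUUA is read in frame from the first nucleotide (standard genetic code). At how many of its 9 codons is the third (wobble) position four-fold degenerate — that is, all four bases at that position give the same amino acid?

Codon 1 GCA (Ala): third position 4-fold.
Codon 2 UAU (Tyr): third position 2-fold.
Codon 3 CCU (Pro): third position 4-fold.
Codon 4 CUU (Leu): third position 4-fold.
Codon 5 AGU (Ser): third position 2-fold.
Codon 6 CUA (Leu): third position 4-fold.
Codon 7 AGG (Arg): third position 2-fold.
Codon 8 UGU (Cys): third position 2-fold.
Codon 9 UUA (Leu): third position 2-fold.
Four-fold degenerate third positions: 4.

4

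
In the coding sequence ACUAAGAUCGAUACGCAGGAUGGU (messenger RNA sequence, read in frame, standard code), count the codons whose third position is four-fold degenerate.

3

Codon 1 ACU (Thr): third position 4-fold.
Codon 2 AAG (Lys): third position 2-fold.
Codon 3 AUC (Ile): third position 3-fold.
Codon 4 GAU (Asp): third position 2-fold.
Codon 5 ACG (Thr): third position 4-fold.
Codon 6 CAG (Gln): third position 2-fold.
Codon 7 GAU (Asp): third position 2-fold.
Codon 8 GGU (Gly): third position 4-fold.
Four-fold degenerate third positions: 3.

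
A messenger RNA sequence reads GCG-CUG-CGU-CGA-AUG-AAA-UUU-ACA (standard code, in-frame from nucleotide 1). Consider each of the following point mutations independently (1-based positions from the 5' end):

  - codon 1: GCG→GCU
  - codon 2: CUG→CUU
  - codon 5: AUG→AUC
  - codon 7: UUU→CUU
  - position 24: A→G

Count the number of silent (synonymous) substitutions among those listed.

Codon 1: GCG (Ala) → GCU (Ala) — synonymous.
Codon 2: CUG (Leu) → CUU (Leu) — synonymous.
Codon 5: AUG (Met) → AUC (Ile) — missense.
Codon 7: UUU (Phe) → CUU (Leu) — missense.
Codon 8: ACA (Thr) → ACG (Thr) — synonymous.
Synonymous: 3 of 5.

3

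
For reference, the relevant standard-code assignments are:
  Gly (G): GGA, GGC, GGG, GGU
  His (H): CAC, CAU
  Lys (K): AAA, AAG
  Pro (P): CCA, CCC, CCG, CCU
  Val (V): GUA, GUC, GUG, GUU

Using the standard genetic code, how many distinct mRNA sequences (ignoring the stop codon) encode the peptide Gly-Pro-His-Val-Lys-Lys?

512

Gly: 4 codons.
Pro: 4 codons.
His: 2 codons.
Val: 4 codons.
Lys: 2 codons.
Lys: 2 codons.
4 × 4 × 2 × 4 × 2 × 2 = 512.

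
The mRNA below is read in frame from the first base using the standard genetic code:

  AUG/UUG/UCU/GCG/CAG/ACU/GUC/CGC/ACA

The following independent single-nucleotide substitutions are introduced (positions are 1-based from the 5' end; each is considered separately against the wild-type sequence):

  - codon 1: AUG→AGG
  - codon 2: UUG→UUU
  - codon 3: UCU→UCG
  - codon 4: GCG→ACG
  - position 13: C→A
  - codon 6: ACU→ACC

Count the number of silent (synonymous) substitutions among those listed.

2

Codon 1: AUG (Met) → AGG (Arg) — missense.
Codon 2: UUG (Leu) → UUU (Phe) — missense.
Codon 3: UCU (Ser) → UCG (Ser) — synonymous.
Codon 4: GCG (Ala) → ACG (Thr) — missense.
Codon 5: CAG (Gln) → AAG (Lys) — missense.
Codon 6: ACU (Thr) → ACC (Thr) — synonymous.
Synonymous: 2 of 6.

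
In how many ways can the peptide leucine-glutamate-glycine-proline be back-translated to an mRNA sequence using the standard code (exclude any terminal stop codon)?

Leu: 6 codons.
Glu: 2 codons.
Gly: 4 codons.
Pro: 4 codons.
6 × 2 × 4 × 4 = 192.

192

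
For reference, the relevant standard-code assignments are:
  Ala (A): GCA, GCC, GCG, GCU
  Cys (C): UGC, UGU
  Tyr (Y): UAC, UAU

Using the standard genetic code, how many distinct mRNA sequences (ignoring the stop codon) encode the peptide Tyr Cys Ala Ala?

64

Tyr: 2 codons.
Cys: 2 codons.
Ala: 4 codons.
Ala: 4 codons.
2 × 2 × 4 × 4 = 64.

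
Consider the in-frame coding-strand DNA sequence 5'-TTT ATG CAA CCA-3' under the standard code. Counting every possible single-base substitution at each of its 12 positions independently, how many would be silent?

5

Codon 1 (TTT, Phe): 1 synonymous substitution.
Codon 2 (ATG, Met): 0 synonymous substitutions.
Codon 3 (CAA, Gln): 1 synonymous substitution.
Codon 4 (CCA, Pro): 3 synonymous substitutions.
Total: 1 + 0 + 1 + 3 = 5.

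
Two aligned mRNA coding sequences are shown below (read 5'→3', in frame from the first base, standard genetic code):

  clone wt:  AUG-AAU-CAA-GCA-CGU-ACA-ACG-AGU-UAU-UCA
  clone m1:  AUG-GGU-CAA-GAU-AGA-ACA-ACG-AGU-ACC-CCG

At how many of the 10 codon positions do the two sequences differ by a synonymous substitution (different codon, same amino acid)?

Codon 1: AUG Met / AUG Met — identical.
Codon 2: AAU Asn / GGU Gly — nonsynonymous.
Codon 3: CAA Gln / CAA Gln — identical.
Codon 4: GCA Ala / GAU Asp — nonsynonymous.
Codon 5: CGU Arg / AGA Arg — synonymous.
Codon 6: ACA Thr / ACA Thr — identical.
Codon 7: ACG Thr / ACG Thr — identical.
Codon 8: AGU Ser / AGU Ser — identical.
Codon 9: UAU Tyr / ACC Thr — nonsynonymous.
Codon 10: UCA Ser / CCG Pro — nonsynonymous.
Synonymous differences: 1.

1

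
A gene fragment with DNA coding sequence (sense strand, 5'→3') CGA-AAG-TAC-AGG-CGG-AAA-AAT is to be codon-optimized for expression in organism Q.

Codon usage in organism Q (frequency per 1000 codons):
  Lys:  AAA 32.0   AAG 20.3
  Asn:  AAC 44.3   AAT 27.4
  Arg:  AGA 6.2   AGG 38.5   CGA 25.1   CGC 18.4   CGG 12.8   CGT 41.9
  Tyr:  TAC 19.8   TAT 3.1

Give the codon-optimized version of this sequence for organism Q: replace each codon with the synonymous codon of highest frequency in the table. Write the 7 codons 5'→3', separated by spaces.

Codon 1 (Arg): best is CGT at 41.9.
Codon 2 (Lys): best is AAA at 32.0.
Codon 3 (Tyr): best is TAC at 19.8.
Codon 4 (Arg): best is CGT at 41.9.
Codon 5 (Arg): best is CGT at 41.9.
Codon 6 (Lys): best is AAA at 32.0.
Codon 7 (Asn): best is AAC at 44.3.

CGT AAA TAC CGT CGT AAA AAC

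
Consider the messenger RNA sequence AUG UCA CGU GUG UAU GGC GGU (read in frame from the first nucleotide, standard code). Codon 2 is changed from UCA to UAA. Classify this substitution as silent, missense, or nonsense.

Position 5 falls in codon 2: UCA → Ser.
After the substitution the codon is UAA → Stop.
The new codon is a stop codon, so this is a nonsense mutation.

nonsense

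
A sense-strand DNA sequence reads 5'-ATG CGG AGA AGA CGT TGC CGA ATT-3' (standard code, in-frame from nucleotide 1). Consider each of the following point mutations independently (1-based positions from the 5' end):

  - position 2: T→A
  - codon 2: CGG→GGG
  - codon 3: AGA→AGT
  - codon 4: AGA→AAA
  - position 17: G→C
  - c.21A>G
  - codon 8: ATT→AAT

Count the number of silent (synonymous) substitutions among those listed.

1

Codon 1: ATG (Met) → AAG (Lys) — missense.
Codon 2: CGG (Arg) → GGG (Gly) — missense.
Codon 3: AGA (Arg) → AGT (Ser) — missense.
Codon 4: AGA (Arg) → AAA (Lys) — missense.
Codon 6: TGC (Cys) → TCC (Ser) — missense.
Codon 7: CGA (Arg) → CGG (Arg) — synonymous.
Codon 8: ATT (Ile) → AAT (Asn) — missense.
Synonymous: 1 of 7.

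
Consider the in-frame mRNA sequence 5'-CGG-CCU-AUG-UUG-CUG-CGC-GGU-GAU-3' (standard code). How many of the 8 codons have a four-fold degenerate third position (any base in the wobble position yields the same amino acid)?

Codon 1 CGG (Arg): third position 4-fold.
Codon 2 CCU (Pro): third position 4-fold.
Codon 3 AUG (Met): third position 1-fold.
Codon 4 UUG (Leu): third position 2-fold.
Codon 5 CUG (Leu): third position 4-fold.
Codon 6 CGC (Arg): third position 4-fold.
Codon 7 GGU (Gly): third position 4-fold.
Codon 8 GAU (Asp): third position 2-fold.
Four-fold degenerate third positions: 5.

5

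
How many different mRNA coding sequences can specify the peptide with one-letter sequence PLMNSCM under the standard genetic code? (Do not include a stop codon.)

576

Pro: 4 codons.
Leu: 6 codons.
Met: 1 codon.
Asn: 2 codons.
Ser: 6 codons.
Cys: 2 codons.
Met: 1 codon.
4 × 6 × 1 × 2 × 6 × 2 × 1 = 576.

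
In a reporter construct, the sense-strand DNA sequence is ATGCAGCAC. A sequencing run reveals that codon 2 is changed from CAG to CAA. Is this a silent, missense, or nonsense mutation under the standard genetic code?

silent

Position 6 falls in codon 2: CAG → Gln.
After the substitution the codon is CAA → Gln.
Both encode Gln, so the change is synonymous.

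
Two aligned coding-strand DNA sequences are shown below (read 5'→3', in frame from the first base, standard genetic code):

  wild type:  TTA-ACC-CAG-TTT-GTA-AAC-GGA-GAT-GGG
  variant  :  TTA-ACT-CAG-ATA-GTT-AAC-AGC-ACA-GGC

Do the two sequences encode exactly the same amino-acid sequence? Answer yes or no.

Codon 1: TTA Leu / TTA Leu — identical.
Codon 2: ACC Thr / ACT Thr — synonymous.
Codon 3: CAG Gln / CAG Gln — identical.
Codon 4: TTT Phe / ATA Ile — nonsynonymous.
Codon 5: GTA Val / GTT Val — synonymous.
Codon 6: AAC Asn / AAC Asn — identical.
Codon 7: GGA Gly / AGC Ser — nonsynonymous.
Codon 8: GAT Asp / ACA Thr — nonsynonymous.
Codon 9: GGG Gly / GGC Gly — synonymous.
Nonsynonymous differences: 3 → different protein.

no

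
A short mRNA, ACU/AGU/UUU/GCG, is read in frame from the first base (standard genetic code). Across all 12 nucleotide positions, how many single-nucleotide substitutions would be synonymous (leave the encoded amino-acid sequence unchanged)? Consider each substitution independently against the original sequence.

Codon 1 (ACU, Thr): 3 synonymous substitutions.
Codon 2 (AGU, Ser): 1 synonymous substitution.
Codon 3 (UUU, Phe): 1 synonymous substitution.
Codon 4 (GCG, Ala): 3 synonymous substitutions.
Total: 3 + 1 + 1 + 3 = 8.

8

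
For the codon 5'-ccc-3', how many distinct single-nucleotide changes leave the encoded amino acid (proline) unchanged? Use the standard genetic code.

Position 1: none → 0 synonymous.
Position 2: none → 0 synonymous.
Position 3: CCU, CCA, CCG → 3 synonymous.
Total: 0 + 0 + 3 = 3.

3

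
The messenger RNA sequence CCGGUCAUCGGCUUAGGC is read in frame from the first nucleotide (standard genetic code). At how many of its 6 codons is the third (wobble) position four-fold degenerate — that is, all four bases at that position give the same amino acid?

4

Codon 1 CCG (Pro): third position 4-fold.
Codon 2 GUC (Val): third position 4-fold.
Codon 3 AUC (Ile): third position 3-fold.
Codon 4 GGC (Gly): third position 4-fold.
Codon 5 UUA (Leu): third position 2-fold.
Codon 6 GGC (Gly): third position 4-fold.
Four-fold degenerate third positions: 4.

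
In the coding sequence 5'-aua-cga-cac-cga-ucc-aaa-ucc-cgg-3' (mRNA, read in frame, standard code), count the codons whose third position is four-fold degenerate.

Codon 1 AUA (Ile): third position 3-fold.
Codon 2 CGA (Arg): third position 4-fold.
Codon 3 CAC (His): third position 2-fold.
Codon 4 CGA (Arg): third position 4-fold.
Codon 5 UCC (Ser): third position 4-fold.
Codon 6 AAA (Lys): third position 2-fold.
Codon 7 UCC (Ser): third position 4-fold.
Codon 8 CGG (Arg): third position 4-fold.
Four-fold degenerate third positions: 5.

5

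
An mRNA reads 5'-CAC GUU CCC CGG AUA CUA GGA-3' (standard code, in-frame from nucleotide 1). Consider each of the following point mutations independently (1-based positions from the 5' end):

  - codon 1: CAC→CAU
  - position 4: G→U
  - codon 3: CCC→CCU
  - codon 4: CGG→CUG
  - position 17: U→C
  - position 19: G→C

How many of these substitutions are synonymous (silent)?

Codon 1: CAC (His) → CAU (His) — synonymous.
Codon 2: GUU (Val) → UUU (Phe) — missense.
Codon 3: CCC (Pro) → CCU (Pro) — synonymous.
Codon 4: CGG (Arg) → CUG (Leu) — missense.
Codon 6: CUA (Leu) → CCA (Pro) — missense.
Codon 7: GGA (Gly) → CGA (Arg) — missense.
Synonymous: 2 of 6.

2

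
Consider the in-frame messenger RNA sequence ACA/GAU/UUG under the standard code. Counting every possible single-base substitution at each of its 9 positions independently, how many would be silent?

6

Codon 1 (ACA, Thr): 3 synonymous substitutions.
Codon 2 (GAU, Asp): 1 synonymous substitution.
Codon 3 (UUG, Leu): 2 synonymous substitutions.
Total: 3 + 1 + 2 = 6.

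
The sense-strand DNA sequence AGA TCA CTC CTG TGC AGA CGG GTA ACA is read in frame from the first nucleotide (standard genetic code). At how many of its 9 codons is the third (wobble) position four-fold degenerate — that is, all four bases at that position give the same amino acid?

6

Codon 1 AGA (Arg): third position 2-fold.
Codon 2 TCA (Ser): third position 4-fold.
Codon 3 CTC (Leu): third position 4-fold.
Codon 4 CTG (Leu): third position 4-fold.
Codon 5 TGC (Cys): third position 2-fold.
Codon 6 AGA (Arg): third position 2-fold.
Codon 7 CGG (Arg): third position 4-fold.
Codon 8 GTA (Val): third position 4-fold.
Codon 9 ACA (Thr): third position 4-fold.
Four-fold degenerate third positions: 6.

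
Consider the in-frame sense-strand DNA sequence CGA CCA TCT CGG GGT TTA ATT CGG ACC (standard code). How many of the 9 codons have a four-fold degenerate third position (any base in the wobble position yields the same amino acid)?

7

Codon 1 CGA (Arg): third position 4-fold.
Codon 2 CCA (Pro): third position 4-fold.
Codon 3 TCT (Ser): third position 4-fold.
Codon 4 CGG (Arg): third position 4-fold.
Codon 5 GGT (Gly): third position 4-fold.
Codon 6 TTA (Leu): third position 2-fold.
Codon 7 ATT (Ile): third position 3-fold.
Codon 8 CGG (Arg): third position 4-fold.
Codon 9 ACC (Thr): third position 4-fold.
Four-fold degenerate third positions: 7.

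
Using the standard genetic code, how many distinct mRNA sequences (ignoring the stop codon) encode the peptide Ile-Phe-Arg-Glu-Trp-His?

Ile: 3 codons.
Phe: 2 codons.
Arg: 6 codons.
Glu: 2 codons.
Trp: 1 codon.
His: 2 codons.
3 × 2 × 6 × 2 × 1 × 2 = 144.

144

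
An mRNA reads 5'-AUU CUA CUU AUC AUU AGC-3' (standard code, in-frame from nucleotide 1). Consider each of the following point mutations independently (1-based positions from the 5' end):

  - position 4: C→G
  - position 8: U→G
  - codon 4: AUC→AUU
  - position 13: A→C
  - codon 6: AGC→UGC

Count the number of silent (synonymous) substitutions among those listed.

1

Codon 2: CUA (Leu) → GUA (Val) — missense.
Codon 3: CUU (Leu) → CGU (Arg) — missense.
Codon 4: AUC (Ile) → AUU (Ile) — synonymous.
Codon 5: AUU (Ile) → CUU (Leu) — missense.
Codon 6: AGC (Ser) → UGC (Cys) — missense.
Synonymous: 1 of 5.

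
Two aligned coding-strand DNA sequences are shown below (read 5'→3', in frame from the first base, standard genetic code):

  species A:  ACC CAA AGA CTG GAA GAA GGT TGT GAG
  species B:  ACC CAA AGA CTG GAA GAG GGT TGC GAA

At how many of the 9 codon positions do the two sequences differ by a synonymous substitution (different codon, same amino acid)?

3

Codon 1: ACC Thr / ACC Thr — identical.
Codon 2: CAA Gln / CAA Gln — identical.
Codon 3: AGA Arg / AGA Arg — identical.
Codon 4: CTG Leu / CTG Leu — identical.
Codon 5: GAA Glu / GAA Glu — identical.
Codon 6: GAA Glu / GAG Glu — synonymous.
Codon 7: GGT Gly / GGT Gly — identical.
Codon 8: TGT Cys / TGC Cys — synonymous.
Codon 9: GAG Glu / GAA Glu — synonymous.
Synonymous differences: 3.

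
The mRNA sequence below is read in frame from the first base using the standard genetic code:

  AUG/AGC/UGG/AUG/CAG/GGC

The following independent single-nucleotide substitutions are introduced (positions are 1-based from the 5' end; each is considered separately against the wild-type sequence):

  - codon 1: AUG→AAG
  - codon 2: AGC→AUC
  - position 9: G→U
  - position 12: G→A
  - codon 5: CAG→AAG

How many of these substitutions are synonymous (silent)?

Codon 1: AUG (Met) → AAG (Lys) — missense.
Codon 2: AGC (Ser) → AUC (Ile) — missense.
Codon 3: UGG (Trp) → UGU (Cys) — missense.
Codon 4: AUG (Met) → AUA (Ile) — missense.
Codon 5: CAG (Gln) → AAG (Lys) — missense.
Synonymous: 0 of 5.

0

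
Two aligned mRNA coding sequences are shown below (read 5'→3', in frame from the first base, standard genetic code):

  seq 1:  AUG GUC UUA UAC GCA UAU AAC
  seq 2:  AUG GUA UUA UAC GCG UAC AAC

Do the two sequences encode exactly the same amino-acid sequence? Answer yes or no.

Codon 1: AUG Met / AUG Met — identical.
Codon 2: GUC Val / GUA Val — synonymous.
Codon 3: UUA Leu / UUA Leu — identical.
Codon 4: UAC Tyr / UAC Tyr — identical.
Codon 5: GCA Ala / GCG Ala — synonymous.
Codon 6: UAU Tyr / UAC Tyr — synonymous.
Codon 7: AAC Asn / AAC Asn — identical.
Nonsynonymous differences: 0 → same protein.

yes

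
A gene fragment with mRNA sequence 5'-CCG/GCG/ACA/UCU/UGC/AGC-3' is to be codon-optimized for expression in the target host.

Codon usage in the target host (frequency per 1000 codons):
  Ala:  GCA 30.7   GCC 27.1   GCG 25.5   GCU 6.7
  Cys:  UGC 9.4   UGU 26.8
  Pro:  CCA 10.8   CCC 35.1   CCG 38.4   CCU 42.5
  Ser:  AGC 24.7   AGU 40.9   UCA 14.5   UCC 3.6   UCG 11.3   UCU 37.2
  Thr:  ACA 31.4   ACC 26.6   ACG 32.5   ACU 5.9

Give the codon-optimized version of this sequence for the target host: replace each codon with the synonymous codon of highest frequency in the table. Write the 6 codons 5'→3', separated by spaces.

Codon 1 (Pro): best is CCU at 42.5.
Codon 2 (Ala): best is GCA at 30.7.
Codon 3 (Thr): best is ACG at 32.5.
Codon 4 (Ser): best is AGU at 40.9.
Codon 5 (Cys): best is UGU at 26.8.
Codon 6 (Ser): best is AGU at 40.9.

CCU GCA ACG AGU UGU AGU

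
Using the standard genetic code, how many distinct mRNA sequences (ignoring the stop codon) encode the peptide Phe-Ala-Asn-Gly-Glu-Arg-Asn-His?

Phe: 2 codons.
Ala: 4 codons.
Asn: 2 codons.
Gly: 4 codons.
Glu: 2 codons.
Arg: 6 codons.
Asn: 2 codons.
His: 2 codons.
2 × 4 × 2 × 4 × 2 × 6 × 2 × 2 = 3072.

3072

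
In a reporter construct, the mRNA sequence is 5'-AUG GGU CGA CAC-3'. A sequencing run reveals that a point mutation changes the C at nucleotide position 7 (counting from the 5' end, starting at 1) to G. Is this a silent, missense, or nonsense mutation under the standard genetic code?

Position 7 falls in codon 3: CGA → Arg.
After the substitution the codon is GGA → Gly.
Arg ≠ Gly, so this is a missense mutation.

missense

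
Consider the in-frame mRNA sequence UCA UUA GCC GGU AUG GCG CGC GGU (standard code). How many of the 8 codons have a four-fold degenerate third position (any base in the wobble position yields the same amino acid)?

6

Codon 1 UCA (Ser): third position 4-fold.
Codon 2 UUA (Leu): third position 2-fold.
Codon 3 GCC (Ala): third position 4-fold.
Codon 4 GGU (Gly): third position 4-fold.
Codon 5 AUG (Met): third position 1-fold.
Codon 6 GCG (Ala): third position 4-fold.
Codon 7 CGC (Arg): third position 4-fold.
Codon 8 GGU (Gly): third position 4-fold.
Four-fold degenerate third positions: 6.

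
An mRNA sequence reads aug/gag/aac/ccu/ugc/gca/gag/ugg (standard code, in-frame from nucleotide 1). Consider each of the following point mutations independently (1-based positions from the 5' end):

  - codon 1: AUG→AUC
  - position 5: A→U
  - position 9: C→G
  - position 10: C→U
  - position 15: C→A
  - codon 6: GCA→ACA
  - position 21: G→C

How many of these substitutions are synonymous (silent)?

Codon 1: AUG (Met) → AUC (Ile) — missense.
Codon 2: GAG (Glu) → GUG (Val) — missense.
Codon 3: AAC (Asn) → AAG (Lys) — missense.
Codon 4: CCU (Pro) → UCU (Ser) — missense.
Codon 5: UGC (Cys) → UGA (Stop) — nonsense.
Codon 6: GCA (Ala) → ACA (Thr) — missense.
Codon 7: GAG (Glu) → GAC (Asp) — missense.
Synonymous: 0 of 7.

0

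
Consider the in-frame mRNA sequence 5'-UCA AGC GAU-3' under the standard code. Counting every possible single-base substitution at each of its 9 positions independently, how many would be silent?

Codon 1 (UCA, Ser): 3 synonymous substitutions.
Codon 2 (AGC, Ser): 1 synonymous substitution.
Codon 3 (GAU, Asp): 1 synonymous substitution.
Total: 3 + 1 + 1 = 5.

5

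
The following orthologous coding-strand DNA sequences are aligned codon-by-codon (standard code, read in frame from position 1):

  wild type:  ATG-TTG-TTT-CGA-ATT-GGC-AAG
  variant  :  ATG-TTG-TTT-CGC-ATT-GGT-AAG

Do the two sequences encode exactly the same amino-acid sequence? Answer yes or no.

yes

Codon 1: ATG Met / ATG Met — identical.
Codon 2: TTG Leu / TTG Leu — identical.
Codon 3: TTT Phe / TTT Phe — identical.
Codon 4: CGA Arg / CGC Arg — synonymous.
Codon 5: ATT Ile / ATT Ile — identical.
Codon 6: GGC Gly / GGT Gly — synonymous.
Codon 7: AAG Lys / AAG Lys — identical.
Nonsynonymous differences: 0 → same protein.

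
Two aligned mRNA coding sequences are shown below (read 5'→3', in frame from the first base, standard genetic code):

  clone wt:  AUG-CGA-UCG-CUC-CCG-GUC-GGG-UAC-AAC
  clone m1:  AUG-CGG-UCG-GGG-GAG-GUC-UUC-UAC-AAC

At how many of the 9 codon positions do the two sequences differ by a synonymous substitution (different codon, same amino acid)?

1

Codon 1: AUG Met / AUG Met — identical.
Codon 2: CGA Arg / CGG Arg — synonymous.
Codon 3: UCG Ser / UCG Ser — identical.
Codon 4: CUC Leu / GGG Gly — nonsynonymous.
Codon 5: CCG Pro / GAG Glu — nonsynonymous.
Codon 6: GUC Val / GUC Val — identical.
Codon 7: GGG Gly / UUC Phe — nonsynonymous.
Codon 8: UAC Tyr / UAC Tyr — identical.
Codon 9: AAC Asn / AAC Asn — identical.
Synonymous differences: 1.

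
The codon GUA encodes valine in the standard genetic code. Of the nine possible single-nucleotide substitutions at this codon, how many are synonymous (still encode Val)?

Position 1: none → 0 synonymous.
Position 2: none → 0 synonymous.
Position 3: GUU, GUC, GUG → 3 synonymous.
Total: 0 + 0 + 3 = 3.

3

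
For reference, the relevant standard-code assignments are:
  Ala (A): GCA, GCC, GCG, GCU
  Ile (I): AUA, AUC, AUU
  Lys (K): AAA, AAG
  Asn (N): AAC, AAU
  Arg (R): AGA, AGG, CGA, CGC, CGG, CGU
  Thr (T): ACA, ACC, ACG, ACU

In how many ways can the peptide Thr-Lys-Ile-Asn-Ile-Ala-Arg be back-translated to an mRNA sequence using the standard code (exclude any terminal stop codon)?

Thr: 4 codons.
Lys: 2 codons.
Ile: 3 codons.
Asn: 2 codons.
Ile: 3 codons.
Ala: 4 codons.
Arg: 6 codons.
4 × 2 × 3 × 2 × 3 × 4 × 6 = 3456.

3456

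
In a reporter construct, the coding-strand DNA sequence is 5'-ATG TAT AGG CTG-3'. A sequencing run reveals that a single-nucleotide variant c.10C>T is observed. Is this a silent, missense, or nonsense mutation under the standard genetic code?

Position 10 falls in codon 4: CTG → Leu.
After the substitution the codon is TTG → Leu.
Both encode Leu, so the change is synonymous.

silent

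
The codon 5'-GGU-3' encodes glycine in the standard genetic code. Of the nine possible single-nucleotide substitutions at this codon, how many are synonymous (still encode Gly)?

3

Position 1: none → 0 synonymous.
Position 2: none → 0 synonymous.
Position 3: GGC, GGA, GGG → 3 synonymous.
Total: 0 + 0 + 3 = 3.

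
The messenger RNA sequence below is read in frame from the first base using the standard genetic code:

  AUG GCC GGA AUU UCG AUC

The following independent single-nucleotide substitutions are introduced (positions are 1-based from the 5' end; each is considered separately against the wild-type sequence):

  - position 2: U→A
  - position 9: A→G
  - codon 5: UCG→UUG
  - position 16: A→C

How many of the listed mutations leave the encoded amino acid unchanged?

Codon 1: AUG (Met) → AAG (Lys) — missense.
Codon 3: GGA (Gly) → GGG (Gly) — synonymous.
Codon 5: UCG (Ser) → UUG (Leu) — missense.
Codon 6: AUC (Ile) → CUC (Leu) — missense.
Synonymous: 1 of 4.

1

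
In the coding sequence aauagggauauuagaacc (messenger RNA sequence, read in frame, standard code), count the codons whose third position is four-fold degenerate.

Codon 1 AAU (Asn): third position 2-fold.
Codon 2 AGG (Arg): third position 2-fold.
Codon 3 GAU (Asp): third position 2-fold.
Codon 4 AUU (Ile): third position 3-fold.
Codon 5 AGA (Arg): third position 2-fold.
Codon 6 ACC (Thr): third position 4-fold.
Four-fold degenerate third positions: 1.

1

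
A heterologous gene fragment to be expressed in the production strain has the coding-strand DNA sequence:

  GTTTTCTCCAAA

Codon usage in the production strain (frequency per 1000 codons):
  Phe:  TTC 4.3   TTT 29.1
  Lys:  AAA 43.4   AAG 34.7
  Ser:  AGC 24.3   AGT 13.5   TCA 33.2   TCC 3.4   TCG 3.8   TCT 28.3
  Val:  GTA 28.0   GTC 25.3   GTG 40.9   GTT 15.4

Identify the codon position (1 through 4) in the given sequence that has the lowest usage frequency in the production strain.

3

Codon 1 GTT (Val): 15.4 per 1000.
Codon 2 TTC (Phe): 4.3 per 1000.
Codon 3 TCC (Ser): 3.4 per 1000.
Codon 4 AAA (Lys): 43.4 per 1000.
Lowest frequency is 3.4 at codon 3.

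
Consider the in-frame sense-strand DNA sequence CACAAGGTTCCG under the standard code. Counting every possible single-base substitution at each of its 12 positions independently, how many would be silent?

Codon 1 (CAC, His): 1 synonymous substitution.
Codon 2 (AAG, Lys): 1 synonymous substitution.
Codon 3 (GTT, Val): 3 synonymous substitutions.
Codon 4 (CCG, Pro): 3 synonymous substitutions.
Total: 1 + 1 + 3 + 3 = 8.

8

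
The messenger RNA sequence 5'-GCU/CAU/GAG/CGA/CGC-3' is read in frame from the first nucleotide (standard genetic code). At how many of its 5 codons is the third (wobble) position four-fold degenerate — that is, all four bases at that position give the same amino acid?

3

Codon 1 GCU (Ala): third position 4-fold.
Codon 2 CAU (His): third position 2-fold.
Codon 3 GAG (Glu): third position 2-fold.
Codon 4 CGA (Arg): third position 4-fold.
Codon 5 CGC (Arg): third position 4-fold.
Four-fold degenerate third positions: 3.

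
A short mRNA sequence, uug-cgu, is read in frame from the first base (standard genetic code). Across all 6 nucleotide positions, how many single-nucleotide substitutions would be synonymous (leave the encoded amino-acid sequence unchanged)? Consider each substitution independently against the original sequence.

5

Codon 1 (UUG, Leu): 2 synonymous substitutions.
Codon 2 (CGU, Arg): 3 synonymous substitutions.
Total: 2 + 3 = 5.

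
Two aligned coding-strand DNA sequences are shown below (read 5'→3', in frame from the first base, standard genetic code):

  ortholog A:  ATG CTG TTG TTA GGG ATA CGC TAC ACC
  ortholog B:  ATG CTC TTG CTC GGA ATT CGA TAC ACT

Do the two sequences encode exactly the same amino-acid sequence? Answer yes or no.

yes

Codon 1: ATG Met / ATG Met — identical.
Codon 2: CTG Leu / CTC Leu — synonymous.
Codon 3: TTG Leu / TTG Leu — identical.
Codon 4: TTA Leu / CTC Leu — synonymous.
Codon 5: GGG Gly / GGA Gly — synonymous.
Codon 6: ATA Ile / ATT Ile — synonymous.
Codon 7: CGC Arg / CGA Arg — synonymous.
Codon 8: TAC Tyr / TAC Tyr — identical.
Codon 9: ACC Thr / ACT Thr — synonymous.
Nonsynonymous differences: 0 → same protein.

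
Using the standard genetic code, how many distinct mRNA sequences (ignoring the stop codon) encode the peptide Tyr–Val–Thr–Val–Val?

512

Tyr: 2 codons.
Val: 4 codons.
Thr: 4 codons.
Val: 4 codons.
Val: 4 codons.
2 × 4 × 4 × 4 × 4 = 512.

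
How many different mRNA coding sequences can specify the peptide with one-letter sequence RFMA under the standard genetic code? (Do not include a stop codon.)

Arg: 6 codons.
Phe: 2 codons.
Met: 1 codon.
Ala: 4 codons.
6 × 2 × 1 × 4 = 48.

48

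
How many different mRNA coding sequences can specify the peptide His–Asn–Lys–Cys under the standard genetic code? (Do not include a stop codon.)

16

His: 2 codons.
Asn: 2 codons.
Lys: 2 codons.
Cys: 2 codons.
2 × 2 × 2 × 2 = 16.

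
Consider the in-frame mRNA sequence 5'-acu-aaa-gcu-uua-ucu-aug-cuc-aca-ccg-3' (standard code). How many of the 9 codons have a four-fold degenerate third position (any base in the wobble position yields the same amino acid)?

Codon 1 ACU (Thr): third position 4-fold.
Codon 2 AAA (Lys): third position 2-fold.
Codon 3 GCU (Ala): third position 4-fold.
Codon 4 UUA (Leu): third position 2-fold.
Codon 5 UCU (Ser): third position 4-fold.
Codon 6 AUG (Met): third position 1-fold.
Codon 7 CUC (Leu): third position 4-fold.
Codon 8 ACA (Thr): third position 4-fold.
Codon 9 CCG (Pro): third position 4-fold.
Four-fold degenerate third positions: 6.

6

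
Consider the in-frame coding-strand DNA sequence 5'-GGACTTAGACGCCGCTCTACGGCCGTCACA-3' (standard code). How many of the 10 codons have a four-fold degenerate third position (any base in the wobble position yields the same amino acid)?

Codon 1 GGA (Gly): third position 4-fold.
Codon 2 CTT (Leu): third position 4-fold.
Codon 3 AGA (Arg): third position 2-fold.
Codon 4 CGC (Arg): third position 4-fold.
Codon 5 CGC (Arg): third position 4-fold.
Codon 6 TCT (Ser): third position 4-fold.
Codon 7 ACG (Thr): third position 4-fold.
Codon 8 GCC (Ala): third position 4-fold.
Codon 9 GTC (Val): third position 4-fold.
Codon 10 ACA (Thr): third position 4-fold.
Four-fold degenerate third positions: 9.

9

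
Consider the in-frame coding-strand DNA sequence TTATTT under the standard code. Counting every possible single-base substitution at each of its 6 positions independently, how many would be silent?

3

Codon 1 (TTA, Leu): 2 synonymous substitutions.
Codon 2 (TTT, Phe): 1 synonymous substitution.
Total: 2 + 1 = 3.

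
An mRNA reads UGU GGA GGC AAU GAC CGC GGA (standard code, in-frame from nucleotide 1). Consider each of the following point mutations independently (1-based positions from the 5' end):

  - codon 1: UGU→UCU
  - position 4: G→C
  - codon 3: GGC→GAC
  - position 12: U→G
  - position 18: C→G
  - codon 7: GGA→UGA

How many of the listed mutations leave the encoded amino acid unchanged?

1

Codon 1: UGU (Cys) → UCU (Ser) — missense.
Codon 2: GGA (Gly) → CGA (Arg) — missense.
Codon 3: GGC (Gly) → GAC (Asp) — missense.
Codon 4: AAU (Asn) → AAG (Lys) — missense.
Codon 6: CGC (Arg) → CGG (Arg) — synonymous.
Codon 7: GGA (Gly) → UGA (Stop) — nonsense.
Synonymous: 1 of 6.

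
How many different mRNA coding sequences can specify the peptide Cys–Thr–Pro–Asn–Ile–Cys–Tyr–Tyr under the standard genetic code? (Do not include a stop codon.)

1536

Cys: 2 codons.
Thr: 4 codons.
Pro: 4 codons.
Asn: 2 codons.
Ile: 3 codons.
Cys: 2 codons.
Tyr: 2 codons.
Tyr: 2 codons.
2 × 4 × 4 × 2 × 3 × 2 × 2 × 2 = 1536.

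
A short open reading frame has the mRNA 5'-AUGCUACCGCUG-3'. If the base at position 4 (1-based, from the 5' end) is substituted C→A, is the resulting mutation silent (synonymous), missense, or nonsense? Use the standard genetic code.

missense

Position 4 falls in codon 2: CUA → Leu.
After the substitution the codon is AUA → Ile.
Leu ≠ Ile, so this is a missense mutation.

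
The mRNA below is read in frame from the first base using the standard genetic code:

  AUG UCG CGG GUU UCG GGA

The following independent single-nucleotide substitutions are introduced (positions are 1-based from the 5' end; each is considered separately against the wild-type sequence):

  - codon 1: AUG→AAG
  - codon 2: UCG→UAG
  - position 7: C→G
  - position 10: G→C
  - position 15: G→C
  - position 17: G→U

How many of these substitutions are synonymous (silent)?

1

Codon 1: AUG (Met) → AAG (Lys) — missense.
Codon 2: UCG (Ser) → UAG (Stop) — nonsense.
Codon 3: CGG (Arg) → GGG (Gly) — missense.
Codon 4: GUU (Val) → CUU (Leu) — missense.
Codon 5: UCG (Ser) → UCC (Ser) — synonymous.
Codon 6: GGA (Gly) → GUA (Val) — missense.
Synonymous: 1 of 6.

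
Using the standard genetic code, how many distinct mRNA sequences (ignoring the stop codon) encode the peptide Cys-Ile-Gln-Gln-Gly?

96

Cys: 2 codons.
Ile: 3 codons.
Gln: 2 codons.
Gln: 2 codons.
Gly: 4 codons.
2 × 3 × 2 × 2 × 4 = 96.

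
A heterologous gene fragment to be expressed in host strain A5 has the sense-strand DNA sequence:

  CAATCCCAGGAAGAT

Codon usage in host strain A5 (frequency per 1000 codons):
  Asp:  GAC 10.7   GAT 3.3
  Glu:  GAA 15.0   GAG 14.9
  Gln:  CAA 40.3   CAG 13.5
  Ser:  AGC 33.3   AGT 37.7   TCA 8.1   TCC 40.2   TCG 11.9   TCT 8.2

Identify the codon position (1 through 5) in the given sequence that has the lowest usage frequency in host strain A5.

5

Codon 1 CAA (Gln): 40.3 per 1000.
Codon 2 TCC (Ser): 40.2 per 1000.
Codon 3 CAG (Gln): 13.5 per 1000.
Codon 4 GAA (Glu): 15.0 per 1000.
Codon 5 GAT (Asp): 3.3 per 1000.
Lowest frequency is 3.3 at codon 5.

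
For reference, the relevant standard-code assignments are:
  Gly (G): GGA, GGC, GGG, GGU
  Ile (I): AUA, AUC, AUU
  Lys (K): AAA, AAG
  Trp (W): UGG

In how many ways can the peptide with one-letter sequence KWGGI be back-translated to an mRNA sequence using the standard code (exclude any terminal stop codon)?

Lys: 2 codons.
Trp: 1 codon.
Gly: 4 codons.
Gly: 4 codons.
Ile: 3 codons.
2 × 1 × 4 × 4 × 3 = 96.

96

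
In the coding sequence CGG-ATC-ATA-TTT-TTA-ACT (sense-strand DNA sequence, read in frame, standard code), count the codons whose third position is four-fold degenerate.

2

Codon 1 CGG (Arg): third position 4-fold.
Codon 2 ATC (Ile): third position 3-fold.
Codon 3 ATA (Ile): third position 3-fold.
Codon 4 TTT (Phe): third position 2-fold.
Codon 5 TTA (Leu): third position 2-fold.
Codon 6 ACT (Thr): third position 4-fold.
Four-fold degenerate third positions: 2.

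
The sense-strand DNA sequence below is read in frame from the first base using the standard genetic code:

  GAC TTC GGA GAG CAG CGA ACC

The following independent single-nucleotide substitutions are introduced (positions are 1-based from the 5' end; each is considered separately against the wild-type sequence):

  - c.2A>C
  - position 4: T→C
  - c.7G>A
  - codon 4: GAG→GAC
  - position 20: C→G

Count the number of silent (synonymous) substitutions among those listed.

Codon 1: GAC (Asp) → GCC (Ala) — missense.
Codon 2: TTC (Phe) → CTC (Leu) — missense.
Codon 3: GGA (Gly) → AGA (Arg) — missense.
Codon 4: GAG (Glu) → GAC (Asp) — missense.
Codon 7: ACC (Thr) → AGC (Ser) — missense.
Synonymous: 0 of 5.

0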